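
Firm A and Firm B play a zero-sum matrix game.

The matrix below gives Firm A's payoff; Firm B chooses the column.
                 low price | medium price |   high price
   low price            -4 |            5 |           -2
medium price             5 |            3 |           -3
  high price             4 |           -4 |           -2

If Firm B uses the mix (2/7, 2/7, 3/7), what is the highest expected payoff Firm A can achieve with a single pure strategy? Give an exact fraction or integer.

1

low price: (-4)·(2/7) + (5)·(2/7) + (-2)·(3/7) = -4/7.
medium price: (5)·(2/7) + (3)·(2/7) + (-3)·(3/7) = 1.
high price: (4)·(2/7) + (-4)·(2/7) + (-2)·(3/7) = -6/7.
The best pure response is medium price with expected payoff 1.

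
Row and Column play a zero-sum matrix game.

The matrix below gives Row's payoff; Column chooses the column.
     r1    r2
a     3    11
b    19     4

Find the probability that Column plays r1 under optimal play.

7/23

Row minima are 3 and 4, so Row's maximin is 4; column maxima are 19 and 11, so Column's minimax is 11. These differ, so the equilibrium is in mixed strategies.
Let Column play r1 with probability q. Row is indifferent when 3q + 11(1−q) = 19q + 4(1−q), giving q = 7/23.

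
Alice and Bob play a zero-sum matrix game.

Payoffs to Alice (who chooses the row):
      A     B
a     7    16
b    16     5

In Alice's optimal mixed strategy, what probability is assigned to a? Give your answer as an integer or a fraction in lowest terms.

11/20

Row minima are 7 and 5, so Alice's maximin is 7; column maxima are 16 and 16, so Bob's minimax is 16. These differ, so the equilibrium is in mixed strategies.
Let Alice play a with probability p. Bob is indifferent when 7p + 16(1−p) = 16p + 5(1−p), giving p = 11/20.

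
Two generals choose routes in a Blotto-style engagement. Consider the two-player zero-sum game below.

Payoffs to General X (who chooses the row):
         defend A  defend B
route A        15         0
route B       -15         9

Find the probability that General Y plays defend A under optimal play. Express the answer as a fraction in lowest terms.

Row minima are 0 and -15, so General X's maximin is 0; column maxima are 15 and 9, so General Y's minimax is 9. These differ, so the equilibrium is in mixed strategies.
Let General Y play defend A with probability q. General X is indifferent when 15q = −15q + 9(1−q), giving q = 3/13.

3/13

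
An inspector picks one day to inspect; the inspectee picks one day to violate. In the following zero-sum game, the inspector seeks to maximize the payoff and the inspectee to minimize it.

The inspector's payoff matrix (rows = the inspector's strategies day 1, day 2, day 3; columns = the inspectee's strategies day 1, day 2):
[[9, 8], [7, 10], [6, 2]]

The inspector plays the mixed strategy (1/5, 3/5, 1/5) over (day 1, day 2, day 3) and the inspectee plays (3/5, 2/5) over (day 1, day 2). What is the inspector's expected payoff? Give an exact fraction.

Against (3/5, 2/5), each row's expected payoff is day 1: 43/5; day 2: 41/5; day 3: 22/5.
Taking the (1/5, 3/5, 1/5)-weighted average: (1/5)·(43/5) + (3/5)·(41/5) + (1/5)·(22/5) = 188/25.

188/25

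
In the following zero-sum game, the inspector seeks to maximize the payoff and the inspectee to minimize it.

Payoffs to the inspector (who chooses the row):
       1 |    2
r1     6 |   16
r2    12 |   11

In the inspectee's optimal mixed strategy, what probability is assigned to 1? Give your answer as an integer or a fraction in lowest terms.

Row minima are 6 and 11, so the inspector's maximin is 11; column maxima are 12 and 16, so the inspectee's minimax is 12. These differ, so the equilibrium is in mixed strategies.
Let the inspectee play 1 with probability q. The inspector is indifferent when 6q + 16(1−q) = 12q + 11(1−q), giving q = 5/11.

5/11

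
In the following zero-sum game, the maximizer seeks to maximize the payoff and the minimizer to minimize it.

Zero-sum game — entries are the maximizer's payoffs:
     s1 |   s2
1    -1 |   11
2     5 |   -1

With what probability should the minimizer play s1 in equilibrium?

Row minima are -1 and -1, so the maximizer's maximin is -1; column maxima are 5 and 11, so the minimizer's minimax is 5. These differ, so the equilibrium is in mixed strategies.
Let the minimizer play s1 with probability q. The maximizer is indifferent when −q + 11(1−q) = 5q − (1−q), giving q = 2/3.

2/3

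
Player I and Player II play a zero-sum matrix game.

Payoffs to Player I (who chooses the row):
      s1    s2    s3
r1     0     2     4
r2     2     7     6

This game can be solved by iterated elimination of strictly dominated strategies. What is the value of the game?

Column s2 is strictly dominated by s1 for Player II (0<2, 2<7); eliminate s2.
Row r1 is strictly dominated by row r2 (2>0, 6>4); eliminate r1.
Column s3 is strictly dominated by s1 for Player II (2<6); eliminate s3.
Only (r2, s1) remains, with payoff 2.

2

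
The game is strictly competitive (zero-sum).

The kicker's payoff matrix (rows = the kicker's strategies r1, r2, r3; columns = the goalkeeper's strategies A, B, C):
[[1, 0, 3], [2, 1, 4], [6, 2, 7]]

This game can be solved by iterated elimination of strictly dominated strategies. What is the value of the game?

2

Row r2 is strictly dominated by row r3 (6>2, 2>1, 7>4); eliminate r2.
Row r1 is strictly dominated by row r3 (6>1, 2>0, 7>3); eliminate r1.
Column A is strictly dominated by B for the goalkeeper (2<6); eliminate A.
Column C is strictly dominated by B for the goalkeeper (2<7); eliminate C.
Only (r3, B) remains, with payoff 2.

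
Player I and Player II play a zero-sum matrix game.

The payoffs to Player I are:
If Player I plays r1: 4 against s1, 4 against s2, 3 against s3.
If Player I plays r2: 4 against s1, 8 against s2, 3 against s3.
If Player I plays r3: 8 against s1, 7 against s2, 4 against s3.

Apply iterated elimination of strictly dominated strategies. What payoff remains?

4

Column s2 is strictly dominated by s3 for Player II (3<4, 3<8, 4<7); eliminate s2.
Column s1 is strictly dominated by s3 for Player II (3<4, 3<4, 4<8); eliminate s1.
Row r1 is strictly dominated by row r3 (4>3); eliminate r1.
Row r2 is strictly dominated by row r3 (4>3); eliminate r2.
Only (r3, s3) remains, with payoff 4.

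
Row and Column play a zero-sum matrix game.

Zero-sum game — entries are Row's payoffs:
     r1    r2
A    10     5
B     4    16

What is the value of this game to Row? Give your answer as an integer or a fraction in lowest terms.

Row minima are 5 and 4, so Row's maximin is 5; column maxima are 10 and 16, so Column's minimax is 10. These differ, so the equilibrium is in mixed strategies.
Let Row play A with probability p. Column is indifferent when 10p + 4(1−p) = 5p + 16(1−p), giving p = 12/17.
Let Column play r1 with probability q. Row is indifferent when 10q + 5(1−q) = 4q + 16(1−q), giving q = 11/17.
The value is 10·(11/17) + (5)·(6/17) = 140/17.

140/17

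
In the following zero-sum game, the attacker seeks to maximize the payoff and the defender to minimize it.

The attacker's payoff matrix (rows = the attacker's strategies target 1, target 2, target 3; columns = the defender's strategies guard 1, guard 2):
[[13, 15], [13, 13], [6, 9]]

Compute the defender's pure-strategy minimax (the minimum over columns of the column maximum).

13

The worst case (largest entry) in each column is guard 1: 13, guard 2: 15.
The best (smallest) of these is 13.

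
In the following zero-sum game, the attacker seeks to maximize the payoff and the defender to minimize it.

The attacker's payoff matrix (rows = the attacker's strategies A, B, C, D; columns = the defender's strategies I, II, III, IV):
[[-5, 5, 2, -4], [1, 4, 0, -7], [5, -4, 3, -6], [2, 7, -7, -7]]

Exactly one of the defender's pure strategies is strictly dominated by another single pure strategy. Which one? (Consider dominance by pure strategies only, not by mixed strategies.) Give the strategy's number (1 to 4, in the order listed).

The defender prefers columns that give the attacker less. Compare II with IV: -4 < 5, -7 < 4, -6 < -4, -7 < 7.
So IV strictly dominates II for the defender; II is strictly dominated.

2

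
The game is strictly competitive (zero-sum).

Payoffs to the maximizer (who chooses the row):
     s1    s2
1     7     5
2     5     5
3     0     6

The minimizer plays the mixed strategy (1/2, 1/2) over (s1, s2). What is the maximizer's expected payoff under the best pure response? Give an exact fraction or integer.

1: (7)·(1/2) + (5)·(1/2) = 6.
2: (5)·(1/2) + (5)·(1/2) = 5.
3: (0)·(1/2) + (6)·(1/2) = 3.
The best pure response is 1 with expected payoff 6.

6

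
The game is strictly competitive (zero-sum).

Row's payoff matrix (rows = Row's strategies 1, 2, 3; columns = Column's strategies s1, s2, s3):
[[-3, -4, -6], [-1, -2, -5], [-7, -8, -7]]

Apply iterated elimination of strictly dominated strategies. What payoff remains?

Row 1 is strictly dominated by row 2 (-1>-3, -2>-4, -5>-6); eliminate 1.
Row 3 is strictly dominated by row 2 (-1>-7, -2>-8, -5>-7); eliminate 3.
Column s1 is strictly dominated by s2 for Column (-2<-1); eliminate s1.
Column s2 is strictly dominated by s3 for Column (-5<-2); eliminate s2.
Only (2, s3) remains, with payoff -5.

-5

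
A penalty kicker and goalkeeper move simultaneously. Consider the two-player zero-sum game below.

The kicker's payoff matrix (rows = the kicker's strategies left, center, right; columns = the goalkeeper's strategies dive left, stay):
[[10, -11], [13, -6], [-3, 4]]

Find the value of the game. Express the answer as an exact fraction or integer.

17/13

Row left is strictly dominated by row center, so the kicker never plays it.
The remaining 2×2 game on (center, right) × (dive left, stay) has no saddle point. Let the kicker play center with probability p; indifference gives 13p − 3(1−p) = −6p + 4(1−p), so p = 7/26.
Similarly the goalkeeper's optimal q on dive left is 5/13, and the value is 13·(5/13) + (-6)·(8/13) = 17/13.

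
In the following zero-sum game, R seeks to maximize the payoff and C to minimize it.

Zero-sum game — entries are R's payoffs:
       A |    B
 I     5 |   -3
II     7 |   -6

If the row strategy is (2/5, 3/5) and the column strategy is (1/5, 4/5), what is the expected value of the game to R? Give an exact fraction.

-13/5

Against (1/5, 4/5), each row's expected payoff is I: -7/5; II: -17/5.
Taking the (2/5, 3/5)-weighted average: (2/5)·(-7/5) + (3/5)·(-17/5) = -13/5.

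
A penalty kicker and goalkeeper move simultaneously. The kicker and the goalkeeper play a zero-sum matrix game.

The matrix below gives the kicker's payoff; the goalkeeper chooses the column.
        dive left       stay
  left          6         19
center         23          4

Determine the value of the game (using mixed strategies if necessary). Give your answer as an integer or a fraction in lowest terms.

Row minima are 6 and 4, so the kicker's maximin is 6; column maxima are 23 and 19, so the goalkeeper's minimax is 19. These differ, so the equilibrium is in mixed strategies.
Let the kicker play left with probability p. The goalkeeper is indifferent when 6p + 23(1−p) = 19p + 4(1−p), giving p = 19/32.
Let the goalkeeper play dive left with probability q. The kicker is indifferent when 6q + 19(1−q) = 23q + 4(1−q), giving q = 15/32.
The value is 6·(15/32) + (19)·(17/32) = 413/32.

413/32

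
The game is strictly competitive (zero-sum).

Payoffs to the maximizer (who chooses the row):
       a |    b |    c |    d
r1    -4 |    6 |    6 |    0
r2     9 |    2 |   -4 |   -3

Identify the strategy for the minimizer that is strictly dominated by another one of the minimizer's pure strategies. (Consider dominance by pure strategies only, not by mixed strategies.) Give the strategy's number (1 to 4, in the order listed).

2

The minimizer prefers columns that give the maximizer less. Compare b with d: 0 < 6, -3 < 2.
So d strictly dominates b for the minimizer; b is strictly dominated.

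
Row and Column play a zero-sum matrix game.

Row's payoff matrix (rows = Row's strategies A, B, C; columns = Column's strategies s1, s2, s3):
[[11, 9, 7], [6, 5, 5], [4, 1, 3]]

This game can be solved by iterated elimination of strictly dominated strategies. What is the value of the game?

7

Column s1 is strictly dominated by s2 for Column (9<11, 5<6, 1<4); eliminate s1.
Row C is strictly dominated by row A (9>1, 7>3); eliminate C.
Row B is strictly dominated by row A (9>5, 7>5); eliminate B.
Column s2 is strictly dominated by s3 for Column (7<9); eliminate s2.
Only (A, s3) remains, with payoff 7.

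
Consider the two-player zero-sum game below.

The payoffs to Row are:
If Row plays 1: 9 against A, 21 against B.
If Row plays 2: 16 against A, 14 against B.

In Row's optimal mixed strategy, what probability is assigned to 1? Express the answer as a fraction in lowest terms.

1/7

Row minima are 9 and 14, so Row's maximin is 14; column maxima are 16 and 21, so Column's minimax is 16. These differ, so the equilibrium is in mixed strategies.
Let Row play 1 with probability p. Column is indifferent when 9p + 16(1−p) = 21p + 14(1−p), giving p = 1/7.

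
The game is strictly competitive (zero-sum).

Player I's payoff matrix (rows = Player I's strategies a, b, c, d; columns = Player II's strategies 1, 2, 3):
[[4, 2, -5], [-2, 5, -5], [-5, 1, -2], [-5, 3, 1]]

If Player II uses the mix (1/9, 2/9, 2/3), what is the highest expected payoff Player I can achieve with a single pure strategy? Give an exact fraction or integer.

a: (4)·(1/9) + (2)·(2/9) + (-5)·(2/3) = -22/9.
b: (-2)·(1/9) + (5)·(2/9) + (-5)·(2/3) = -22/9.
c: (-5)·(1/9) + (1)·(2/9) + (-2)·(2/3) = -5/3.
d: (-5)·(1/9) + (3)·(2/9) + (1)·(2/3) = 7/9.
The best pure response is d with expected payoff 7/9.

7/9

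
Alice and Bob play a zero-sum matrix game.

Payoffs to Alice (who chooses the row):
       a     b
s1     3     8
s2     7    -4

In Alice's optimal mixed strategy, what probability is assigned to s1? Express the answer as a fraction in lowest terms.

11/16

Row minima are 3 and -4, so Alice's maximin is 3; column maxima are 7 and 8, so Bob's minimax is 7. These differ, so the equilibrium is in mixed strategies.
Let Alice play s1 with probability p. Bob is indifferent when 3p + 7(1−p) = 8p − 4(1−p), giving p = 11/16.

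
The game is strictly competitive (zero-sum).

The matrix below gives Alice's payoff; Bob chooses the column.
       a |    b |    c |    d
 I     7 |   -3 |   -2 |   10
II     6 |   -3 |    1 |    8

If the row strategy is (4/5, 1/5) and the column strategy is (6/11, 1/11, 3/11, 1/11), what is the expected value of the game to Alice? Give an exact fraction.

Against (6/11, 1/11, 3/11, 1/11), each row's expected payoff is I: 43/11; II: 4.
Taking the (4/5, 1/5)-weighted average: (4/5)·(43/11) + (1/5)·(4) = 216/55.

216/55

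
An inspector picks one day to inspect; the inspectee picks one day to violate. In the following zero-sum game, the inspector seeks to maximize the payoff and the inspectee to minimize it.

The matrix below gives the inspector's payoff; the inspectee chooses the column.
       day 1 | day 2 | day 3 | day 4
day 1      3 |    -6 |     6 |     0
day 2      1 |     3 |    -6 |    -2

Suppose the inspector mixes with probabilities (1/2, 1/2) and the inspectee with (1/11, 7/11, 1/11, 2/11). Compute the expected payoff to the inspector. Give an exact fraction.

Against (1/11, 7/11, 1/11, 2/11), each row's expected payoff is day 1: -3; day 2: 12/11.
Taking the (1/2, 1/2)-weighted average: (1/2)·(-3) + (1/2)·(12/11) = -21/22.

-21/22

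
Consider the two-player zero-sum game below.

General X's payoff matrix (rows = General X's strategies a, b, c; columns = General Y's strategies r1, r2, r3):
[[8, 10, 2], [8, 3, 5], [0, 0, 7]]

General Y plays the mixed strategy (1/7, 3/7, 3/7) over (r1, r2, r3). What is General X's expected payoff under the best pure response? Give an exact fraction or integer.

a: (8)·(1/7) + (10)·(3/7) + (2)·(3/7) = 44/7.
b: (8)·(1/7) + (3)·(3/7) + (5)·(3/7) = 32/7.
c: (0)·(1/7) + (0)·(3/7) + (7)·(3/7) = 3.
The best pure response is a with expected payoff 44/7.

44/7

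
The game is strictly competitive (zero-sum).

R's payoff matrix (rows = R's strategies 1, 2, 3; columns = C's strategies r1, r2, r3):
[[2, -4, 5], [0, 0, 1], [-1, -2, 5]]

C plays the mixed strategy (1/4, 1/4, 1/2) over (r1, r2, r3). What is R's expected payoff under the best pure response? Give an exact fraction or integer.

2

1: (2)·(1/4) + (-4)·(1/4) + (5)·(1/2) = 2.
2: (0)·(1/4) + (0)·(1/4) + (1)·(1/2) = 1/2.
3: (-1)·(1/4) + (-2)·(1/4) + (5)·(1/2) = 7/4.
The best pure response is 1 with expected payoff 2.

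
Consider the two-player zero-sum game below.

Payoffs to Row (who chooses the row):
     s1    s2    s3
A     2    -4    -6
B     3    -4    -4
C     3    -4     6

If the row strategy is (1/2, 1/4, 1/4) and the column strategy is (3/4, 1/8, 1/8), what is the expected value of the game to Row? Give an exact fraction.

Against (3/4, 1/8, 1/8), each row's expected payoff is A: 1/4; B: 5/4; C: 5/2.
Taking the (1/2, 1/4, 1/4)-weighted average: (1/2)·(1/4) + (1/4)·(5/4) + (1/4)·(5/2) = 17/16.

17/16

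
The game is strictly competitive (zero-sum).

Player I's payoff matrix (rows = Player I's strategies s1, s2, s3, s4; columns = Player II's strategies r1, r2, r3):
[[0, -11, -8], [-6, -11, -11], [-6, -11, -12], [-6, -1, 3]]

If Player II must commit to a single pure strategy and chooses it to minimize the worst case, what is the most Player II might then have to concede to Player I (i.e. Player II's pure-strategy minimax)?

-1

The worst case (largest entry) in each column is r1: 0, r2: -1, r3: 3.
The best (smallest) of these is -1.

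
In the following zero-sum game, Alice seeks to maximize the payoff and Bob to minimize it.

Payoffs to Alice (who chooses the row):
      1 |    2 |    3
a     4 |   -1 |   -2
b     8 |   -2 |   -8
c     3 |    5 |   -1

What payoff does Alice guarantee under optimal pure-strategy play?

-1

Row minima: -2, -8, -1 → Alice's maximin is -1.
Column maxima: 8, 5, -1 → Bob's minimax is -1.
They coincide at (c, 3), so the value is -1.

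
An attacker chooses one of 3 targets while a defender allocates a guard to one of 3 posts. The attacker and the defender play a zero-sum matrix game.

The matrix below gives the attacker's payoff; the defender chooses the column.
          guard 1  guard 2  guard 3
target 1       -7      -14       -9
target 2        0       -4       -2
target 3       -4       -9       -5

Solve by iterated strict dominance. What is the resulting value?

Column guard 1 is strictly dominated by guard 2 for the defender (-14<-7, -4<0, -9<-4); eliminate guard 1.
Column guard 3 is strictly dominated by guard 2 for the defender (-14<-9, -4<-2, -9<-5); eliminate guard 3.
Row target 1 is strictly dominated by row target 2 (-4>-14); eliminate target 1.
Row target 3 is strictly dominated by row target 2 (-4>-9); eliminate target 3.
Only (target 2, guard 2) remains, with payoff -4.

-4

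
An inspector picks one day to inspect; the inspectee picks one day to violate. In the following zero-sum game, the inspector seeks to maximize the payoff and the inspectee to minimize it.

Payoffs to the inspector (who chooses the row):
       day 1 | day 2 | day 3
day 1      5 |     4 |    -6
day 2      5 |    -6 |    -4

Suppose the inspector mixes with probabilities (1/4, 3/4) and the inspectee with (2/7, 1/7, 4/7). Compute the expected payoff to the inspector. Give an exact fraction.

-23/14

Against (2/7, 1/7, 4/7), each row's expected payoff is day 1: -10/7; day 2: -12/7.
Taking the (1/4, 3/4)-weighted average: (1/4)·(-10/7) + (3/4)·(-12/7) = -23/14.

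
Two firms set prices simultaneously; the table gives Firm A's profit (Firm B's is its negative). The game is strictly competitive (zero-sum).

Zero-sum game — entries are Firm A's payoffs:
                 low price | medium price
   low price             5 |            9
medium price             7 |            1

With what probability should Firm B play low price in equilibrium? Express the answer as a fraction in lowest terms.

4/5

Row minima are 5 and 1, so Firm A's maximin is 5; column maxima are 7 and 9, so Firm B's minimax is 7. These differ, so the equilibrium is in mixed strategies.
Let Firm B play low price with probability q. Firm A is indifferent when 5q + 9(1−q) = 7q + (1−q), giving q = 4/5.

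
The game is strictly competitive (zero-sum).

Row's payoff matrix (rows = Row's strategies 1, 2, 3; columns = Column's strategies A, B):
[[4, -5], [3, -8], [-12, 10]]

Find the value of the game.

-20/31

Row 2 is strictly dominated by row 1, so Row never plays it.
The remaining 2×2 game on (1, 3) × (A, B) has no saddle point. Let Row play 1 with probability p; indifference gives 4p − 12(1−p) = −5p + 10(1−p), so p = 22/31.
Similarly Column's optimal q on A is 15/31, and the value is 4·(15/31) + (-5)·(16/31) = -20/31.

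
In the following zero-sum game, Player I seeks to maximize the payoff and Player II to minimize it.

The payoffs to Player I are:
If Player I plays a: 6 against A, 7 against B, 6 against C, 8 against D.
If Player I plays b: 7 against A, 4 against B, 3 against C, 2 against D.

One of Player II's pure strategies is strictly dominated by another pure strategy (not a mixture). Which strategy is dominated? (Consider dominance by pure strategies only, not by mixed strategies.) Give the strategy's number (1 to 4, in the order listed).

Player II prefers columns that give Player I less. Compare B with C: 6 < 7, 3 < 4.
So C strictly dominates B for Player II; B is strictly dominated.

2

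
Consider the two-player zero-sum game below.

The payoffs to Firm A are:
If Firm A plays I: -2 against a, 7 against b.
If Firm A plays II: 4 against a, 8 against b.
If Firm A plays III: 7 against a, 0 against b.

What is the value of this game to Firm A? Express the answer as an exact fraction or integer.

56/11

Row I is strictly dominated by row II, so Firm A never plays it.
The remaining 2×2 game on (II, III) × (a, b) has no saddle point. Let Firm A play II with probability p; indifference gives 4p + 7(1−p) = 8p, so p = 7/11.
Similarly Firm B's optimal q on a is 8/11, and the value is 4·(8/11) + (8)·(3/11) = 56/11.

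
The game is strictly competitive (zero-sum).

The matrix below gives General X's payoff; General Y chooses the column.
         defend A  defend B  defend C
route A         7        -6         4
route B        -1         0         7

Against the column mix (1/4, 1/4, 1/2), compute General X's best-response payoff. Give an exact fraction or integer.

route A: (7)·(1/4) + (-6)·(1/4) + (4)·(1/2) = 9/4.
route B: (-1)·(1/4) + (0)·(1/4) + (7)·(1/2) = 13/4.
The best pure response is route B with expected payoff 13/4.

13/4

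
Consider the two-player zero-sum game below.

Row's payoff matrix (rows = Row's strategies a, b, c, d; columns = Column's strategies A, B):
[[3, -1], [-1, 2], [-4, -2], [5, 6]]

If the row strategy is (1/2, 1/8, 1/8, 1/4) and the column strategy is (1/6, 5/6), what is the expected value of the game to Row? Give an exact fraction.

19/16

Against (1/6, 5/6), each row's expected payoff is a: -1/3; b: 3/2; c: -7/3; d: 35/6.
Taking the (1/2, 1/8, 1/8, 1/4)-weighted average: (1/2)·(-1/3) + (1/8)·(3/2) + (1/8)·(-7/3) + (1/4)·(35/6) = 19/16.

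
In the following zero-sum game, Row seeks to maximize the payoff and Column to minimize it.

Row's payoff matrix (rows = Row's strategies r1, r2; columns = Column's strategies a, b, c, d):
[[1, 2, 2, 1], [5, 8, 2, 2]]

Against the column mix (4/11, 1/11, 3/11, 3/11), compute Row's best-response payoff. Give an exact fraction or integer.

40/11

r1: (1)·(4/11) + (2)·(1/11) + (2)·(3/11) + (1)·(3/11) = 15/11.
r2: (5)·(4/11) + (8)·(1/11) + (2)·(3/11) + (2)·(3/11) = 40/11.
The best pure response is r2 with expected payoff 40/11.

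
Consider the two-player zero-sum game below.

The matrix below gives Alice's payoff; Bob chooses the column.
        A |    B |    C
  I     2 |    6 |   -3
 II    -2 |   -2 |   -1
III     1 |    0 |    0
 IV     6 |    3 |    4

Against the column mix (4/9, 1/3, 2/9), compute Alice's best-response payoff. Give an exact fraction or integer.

I: (2)·(4/9) + (6)·(1/3) + (-3)·(2/9) = 20/9.
II: (-2)·(4/9) + (-2)·(1/3) + (-1)·(2/9) = -16/9.
III: (1)·(4/9) + (0)·(1/3) + (0)·(2/9) = 4/9.
IV: (6)·(4/9) + (3)·(1/3) + (4)·(2/9) = 41/9.
The best pure response is IV with expected payoff 41/9.

41/9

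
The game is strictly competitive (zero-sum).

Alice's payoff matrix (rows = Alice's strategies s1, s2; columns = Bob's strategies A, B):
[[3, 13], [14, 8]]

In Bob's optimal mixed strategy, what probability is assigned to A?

Row minima are 3 and 8, so Alice's maximin is 8; column maxima are 14 and 13, so Bob's minimax is 13. These differ, so the equilibrium is in mixed strategies.
Let Bob play A with probability q. Alice is indifferent when 3q + 13(1−q) = 14q + 8(1−q), giving q = 5/16.

5/16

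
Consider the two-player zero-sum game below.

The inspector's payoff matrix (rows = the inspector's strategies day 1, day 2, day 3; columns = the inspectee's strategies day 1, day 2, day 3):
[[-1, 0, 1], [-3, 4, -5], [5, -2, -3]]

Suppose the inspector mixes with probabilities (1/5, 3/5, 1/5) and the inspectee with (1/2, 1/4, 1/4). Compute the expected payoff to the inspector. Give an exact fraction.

-17/20

Against (1/2, 1/4, 1/4), each row's expected payoff is day 1: -1/4; day 2: -7/4; day 3: 5/4.
Taking the (1/5, 3/5, 1/5)-weighted average: (1/5)·(-1/4) + (3/5)·(-7/4) + (1/5)·(5/4) = -17/20.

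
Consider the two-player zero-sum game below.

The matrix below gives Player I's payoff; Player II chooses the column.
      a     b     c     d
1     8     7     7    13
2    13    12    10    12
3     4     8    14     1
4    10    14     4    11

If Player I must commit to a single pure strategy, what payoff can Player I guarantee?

10

The worst-case payoff for each row is 1: 7, 2: 10, 3: 1, 4: 4.
The best of these is 10.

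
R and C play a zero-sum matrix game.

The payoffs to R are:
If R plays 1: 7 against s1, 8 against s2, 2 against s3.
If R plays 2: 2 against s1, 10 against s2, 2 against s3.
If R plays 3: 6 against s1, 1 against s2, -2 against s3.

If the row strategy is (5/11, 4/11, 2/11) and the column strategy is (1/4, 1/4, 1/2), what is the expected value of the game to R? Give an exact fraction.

Against (1/4, 1/4, 1/2), each row's expected payoff is 1: 19/4; 2: 4; 3: 3/4.
Taking the (5/11, 4/11, 2/11)-weighted average: (5/11)·(19/4) + (4/11)·(4) + (2/11)·(3/4) = 15/4.

15/4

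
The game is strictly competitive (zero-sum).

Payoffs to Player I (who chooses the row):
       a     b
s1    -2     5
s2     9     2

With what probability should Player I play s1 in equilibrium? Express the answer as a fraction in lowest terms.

1/2

Row minima are -2 and 2, so Player I's maximin is 2; column maxima are 9 and 5, so Player II's minimax is 5. These differ, so the equilibrium is in mixed strategies.
Let Player I play s1 with probability p. Player II is indifferent when −2p + 9(1−p) = 5p + 2(1−p), giving p = 1/2.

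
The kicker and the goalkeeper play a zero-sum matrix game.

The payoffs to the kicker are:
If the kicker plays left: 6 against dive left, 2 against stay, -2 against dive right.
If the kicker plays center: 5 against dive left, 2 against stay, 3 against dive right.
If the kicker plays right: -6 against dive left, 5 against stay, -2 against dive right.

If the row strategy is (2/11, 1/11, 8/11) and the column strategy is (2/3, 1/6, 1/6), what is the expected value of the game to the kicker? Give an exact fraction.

-95/66

Against (2/3, 1/6, 1/6), each row's expected payoff is left: 4; center: 25/6; right: -7/2.
Taking the (2/11, 1/11, 8/11)-weighted average: (2/11)·(4) + (1/11)·(25/6) + (8/11)·(-7/2) = -95/66.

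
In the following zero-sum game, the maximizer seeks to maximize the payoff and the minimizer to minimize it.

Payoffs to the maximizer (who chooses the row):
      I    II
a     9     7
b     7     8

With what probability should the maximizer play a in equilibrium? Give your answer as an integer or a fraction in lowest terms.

1/3

Row minima are 7 and 7, so the maximizer's maximin is 7; column maxima are 9 and 8, so the minimizer's minimax is 8. These differ, so the equilibrium is in mixed strategies.
Let the maximizer play a with probability p. The minimizer is indifferent when 9p + 7(1−p) = 7p + 8(1−p), giving p = 1/3.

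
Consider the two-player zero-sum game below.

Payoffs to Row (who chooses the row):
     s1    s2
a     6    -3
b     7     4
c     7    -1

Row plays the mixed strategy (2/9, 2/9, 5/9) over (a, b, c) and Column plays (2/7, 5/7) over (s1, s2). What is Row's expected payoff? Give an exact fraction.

107/63

Against (2/7, 5/7), each row's expected payoff is a: -3/7; b: 34/7; c: 9/7.
Taking the (2/9, 2/9, 5/9)-weighted average: (2/9)·(-3/7) + (2/9)·(34/7) + (5/9)·(9/7) = 107/63.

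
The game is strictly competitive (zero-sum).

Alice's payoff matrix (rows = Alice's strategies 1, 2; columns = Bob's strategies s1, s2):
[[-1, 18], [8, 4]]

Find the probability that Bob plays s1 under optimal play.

14/23

Row minima are -1 and 4, so Alice's maximin is 4; column maxima are 8 and 18, so Bob's minimax is 8. These differ, so the equilibrium is in mixed strategies.
Let Bob play s1 with probability q. Alice is indifferent when −q + 18(1−q) = 8q + 4(1−q), giving q = 14/23.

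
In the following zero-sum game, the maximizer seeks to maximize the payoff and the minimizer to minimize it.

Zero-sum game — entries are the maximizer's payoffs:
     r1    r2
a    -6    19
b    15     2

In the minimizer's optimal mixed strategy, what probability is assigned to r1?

Row minima are -6 and 2, so the maximizer's maximin is 2; column maxima are 15 and 19, so the minimizer's minimax is 15. These differ, so the equilibrium is in mixed strategies.
Let the minimizer play r1 with probability q. The maximizer is indifferent when −6q + 19(1−q) = 15q + 2(1−q), giving q = 17/38.

17/38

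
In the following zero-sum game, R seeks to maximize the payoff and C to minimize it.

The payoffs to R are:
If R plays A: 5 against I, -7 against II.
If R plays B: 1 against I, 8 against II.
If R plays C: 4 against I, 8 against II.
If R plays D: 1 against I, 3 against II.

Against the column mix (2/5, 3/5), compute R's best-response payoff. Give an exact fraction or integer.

32/5

A: (5)·(2/5) + (-7)·(3/5) = -11/5.
B: (1)·(2/5) + (8)·(3/5) = 26/5.
C: (4)·(2/5) + (8)·(3/5) = 32/5.
D: (1)·(2/5) + (3)·(3/5) = 11/5.
The best pure response is C with expected payoff 32/5.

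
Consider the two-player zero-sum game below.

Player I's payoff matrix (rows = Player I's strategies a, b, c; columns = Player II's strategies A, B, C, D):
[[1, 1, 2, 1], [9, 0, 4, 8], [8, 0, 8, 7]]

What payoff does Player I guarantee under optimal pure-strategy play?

Row minima: 1, 0, 0 → Player I's maximin is 1.
Column maxima: 9, 1, 8, 8 → Player II's minimax is 1.
They coincide at (a, B), so the value is 1.

1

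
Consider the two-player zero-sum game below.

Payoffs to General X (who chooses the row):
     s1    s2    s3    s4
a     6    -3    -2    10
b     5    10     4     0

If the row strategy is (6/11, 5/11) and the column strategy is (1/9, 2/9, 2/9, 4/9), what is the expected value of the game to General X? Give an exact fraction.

Against (1/9, 2/9, 2/9, 4/9), each row's expected payoff is a: 4; b: 11/3.
Taking the (6/11, 5/11)-weighted average: (6/11)·(4) + (5/11)·(11/3) = 127/33.

127/33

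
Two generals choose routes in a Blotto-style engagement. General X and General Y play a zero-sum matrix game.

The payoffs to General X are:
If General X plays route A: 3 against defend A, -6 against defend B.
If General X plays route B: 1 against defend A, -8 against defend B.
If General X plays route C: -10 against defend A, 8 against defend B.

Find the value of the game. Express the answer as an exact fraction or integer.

-4/3

Row route B is strictly dominated by row route A, so General X never plays it.
The remaining 2×2 game on (route A, route C) × (defend A, defend B) has no saddle point. Let General X play route A with probability p; indifference gives 3p − 10(1−p) = −6p + 8(1−p), so p = 2/3.
Similarly General Y's optimal q on defend A is 14/27, and the value is 3·(14/27) + (-6)·(13/27) = -4/3.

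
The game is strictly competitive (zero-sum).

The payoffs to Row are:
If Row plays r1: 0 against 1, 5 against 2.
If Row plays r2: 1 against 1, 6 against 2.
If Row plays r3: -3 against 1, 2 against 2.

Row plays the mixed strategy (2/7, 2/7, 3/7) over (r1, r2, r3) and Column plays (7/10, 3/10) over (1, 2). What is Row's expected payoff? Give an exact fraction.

1/2

Against (7/10, 3/10), each row's expected payoff is r1: 3/2; r2: 5/2; r3: -3/2.
Taking the (2/7, 2/7, 3/7)-weighted average: (2/7)·(3/2) + (2/7)·(5/2) + (3/7)·(-3/2) = 1/2.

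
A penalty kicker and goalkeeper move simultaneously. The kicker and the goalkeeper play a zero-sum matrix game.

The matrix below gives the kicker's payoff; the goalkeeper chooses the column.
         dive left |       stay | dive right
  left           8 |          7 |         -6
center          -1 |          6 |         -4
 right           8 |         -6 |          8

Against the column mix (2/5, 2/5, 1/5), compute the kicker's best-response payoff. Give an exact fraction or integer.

left: (8)·(2/5) + (7)·(2/5) + (-6)·(1/5) = 24/5.
center: (-1)·(2/5) + (6)·(2/5) + (-4)·(1/5) = 6/5.
right: (8)·(2/5) + (-6)·(2/5) + (8)·(1/5) = 12/5.
The best pure response is left with expected payoff 24/5.

24/5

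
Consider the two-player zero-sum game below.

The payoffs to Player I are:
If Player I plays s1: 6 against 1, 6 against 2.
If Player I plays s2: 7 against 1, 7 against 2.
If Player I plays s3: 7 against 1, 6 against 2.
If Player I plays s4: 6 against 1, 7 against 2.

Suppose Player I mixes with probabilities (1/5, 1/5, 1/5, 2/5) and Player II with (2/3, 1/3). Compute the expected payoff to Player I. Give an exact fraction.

Against (2/3, 1/3), each row's expected payoff is s1: 6; s2: 7; s3: 20/3; s4: 19/3.
Taking the (1/5, 1/5, 1/5, 2/5)-weighted average: (1/5)·(6) + (1/5)·(7) + (1/5)·(20/3) + (2/5)·(19/3) = 97/15.

97/15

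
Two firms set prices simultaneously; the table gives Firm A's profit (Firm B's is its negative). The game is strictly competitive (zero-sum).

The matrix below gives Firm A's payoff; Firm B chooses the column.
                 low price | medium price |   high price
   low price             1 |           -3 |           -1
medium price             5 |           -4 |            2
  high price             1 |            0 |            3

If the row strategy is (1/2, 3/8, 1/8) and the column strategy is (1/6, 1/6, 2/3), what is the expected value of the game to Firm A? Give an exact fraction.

1/3

Against (1/6, 1/6, 2/3), each row's expected payoff is low price: -1; medium price: 3/2; high price: 13/6.
Taking the (1/2, 3/8, 1/8)-weighted average: (1/2)·(-1) + (3/8)·(3/2) + (1/8)·(13/6) = 1/3.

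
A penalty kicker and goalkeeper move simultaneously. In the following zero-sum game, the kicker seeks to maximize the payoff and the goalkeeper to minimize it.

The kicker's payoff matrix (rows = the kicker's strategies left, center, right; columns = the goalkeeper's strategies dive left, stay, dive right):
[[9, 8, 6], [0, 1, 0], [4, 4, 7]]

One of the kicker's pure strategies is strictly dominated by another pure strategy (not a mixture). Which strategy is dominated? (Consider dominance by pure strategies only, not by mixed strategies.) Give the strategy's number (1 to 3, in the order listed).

Compare center with left: 9 > 0, 8 > 1, 6 > 0.
So left strictly dominates center for the kicker; center is strictly dominated.

2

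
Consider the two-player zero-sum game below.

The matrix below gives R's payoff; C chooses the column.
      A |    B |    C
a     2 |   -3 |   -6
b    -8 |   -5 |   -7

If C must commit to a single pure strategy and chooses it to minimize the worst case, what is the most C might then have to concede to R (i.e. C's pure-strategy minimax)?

-6

The worst case (largest entry) in each column is A: 2, B: -3, C: -6.
The best (smallest) of these is -6.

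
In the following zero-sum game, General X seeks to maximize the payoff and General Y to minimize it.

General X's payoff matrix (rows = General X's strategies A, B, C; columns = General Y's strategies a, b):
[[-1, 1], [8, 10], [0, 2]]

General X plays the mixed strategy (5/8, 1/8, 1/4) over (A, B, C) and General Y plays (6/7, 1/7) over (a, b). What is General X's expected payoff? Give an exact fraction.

Against (6/7, 1/7), each row's expected payoff is A: -5/7; B: 58/7; C: 2/7.
Taking the (5/8, 1/8, 1/4)-weighted average: (5/8)·(-5/7) + (1/8)·(58/7) + (1/4)·(2/7) = 37/56.

37/56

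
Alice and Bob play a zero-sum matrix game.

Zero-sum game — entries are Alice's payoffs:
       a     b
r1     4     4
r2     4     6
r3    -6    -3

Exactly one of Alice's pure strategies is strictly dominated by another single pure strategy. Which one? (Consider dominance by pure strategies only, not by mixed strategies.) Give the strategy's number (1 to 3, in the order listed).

3

Compare r3 with r1: 4 > -6, 4 > -3.
So r1 strictly dominates r3 for Alice; r3 is strictly dominated.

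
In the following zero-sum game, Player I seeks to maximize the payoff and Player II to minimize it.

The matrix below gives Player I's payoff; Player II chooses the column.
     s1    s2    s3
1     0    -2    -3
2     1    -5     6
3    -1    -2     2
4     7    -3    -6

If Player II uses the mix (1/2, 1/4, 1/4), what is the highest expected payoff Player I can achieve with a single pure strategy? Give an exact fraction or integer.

5/4

1: (0)·(1/2) + (-2)·(1/4) + (-3)·(1/4) = -5/4.
2: (1)·(1/2) + (-5)·(1/4) + (6)·(1/4) = 3/4.
3: (-1)·(1/2) + (-2)·(1/4) + (2)·(1/4) = -1/2.
4: (7)·(1/2) + (-3)·(1/4) + (-6)·(1/4) = 5/4.
The best pure response is 4 with expected payoff 5/4.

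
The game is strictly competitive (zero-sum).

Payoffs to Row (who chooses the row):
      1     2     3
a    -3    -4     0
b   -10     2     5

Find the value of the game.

Column 3 is strictly dominated by 2 for Column (it gives Row more in every row).
The remaining 2×2 game on (a, b) × (1, 2) has no saddle point. Let Row play a with probability p; indifference gives −3p − 10(1−p) = −4p + 2(1−p), so p = 12/13.
Similarly Column's optimal q on 1 is 6/13, and the value is -3·(6/13) + (-4)·(7/13) = -46/13.

-46/13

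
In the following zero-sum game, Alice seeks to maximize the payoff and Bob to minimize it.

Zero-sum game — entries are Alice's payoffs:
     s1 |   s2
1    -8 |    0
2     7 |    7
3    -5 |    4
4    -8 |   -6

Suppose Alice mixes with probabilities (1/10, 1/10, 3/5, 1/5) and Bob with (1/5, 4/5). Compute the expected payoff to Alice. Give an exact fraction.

29/50

Against (1/5, 4/5), each row's expected payoff is 1: -8/5; 2: 7; 3: 11/5; 4: -32/5.
Taking the (1/10, 1/10, 3/5, 1/5)-weighted average: (1/10)·(-8/5) + (1/10)·(7) + (3/5)·(11/5) + (1/5)·(-32/5) = 29/50.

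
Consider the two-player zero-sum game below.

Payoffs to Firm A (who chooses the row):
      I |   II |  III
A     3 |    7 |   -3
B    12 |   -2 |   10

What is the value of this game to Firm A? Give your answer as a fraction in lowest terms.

Column I is strictly dominated by III for Firm B (it gives Firm A more in every row).
The remaining 2×2 game on (A, B) × (II, III) has no saddle point. Let Firm A play A with probability p; indifference gives 7p − 2(1−p) = −3p + 10(1−p), so p = 6/11.
Similarly Firm B's optimal q on II is 13/22, and the value is 7·(13/22) + (-3)·(9/22) = 32/11.

32/11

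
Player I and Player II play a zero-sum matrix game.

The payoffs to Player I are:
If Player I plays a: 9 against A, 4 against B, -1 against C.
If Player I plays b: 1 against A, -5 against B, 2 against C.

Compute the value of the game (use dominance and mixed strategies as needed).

1/4

Column A is strictly dominated by B for Player II (it gives Player I more in every row).
The remaining 2×2 game on (a, b) × (B, C) has no saddle point. Let Player I play a with probability p; indifference gives 4p − 5(1−p) = −p + 2(1−p), so p = 7/12.
Similarly Player II's optimal q on B is 1/4, and the value is 4·(1/4) + (-1)·(3/4) = 1/4.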